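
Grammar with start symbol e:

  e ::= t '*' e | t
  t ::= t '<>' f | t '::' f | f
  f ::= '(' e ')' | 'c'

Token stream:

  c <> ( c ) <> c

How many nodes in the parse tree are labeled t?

4

[e [t [t [t [f c]] <> [f ( [e [t [f c]]] )]] <> [f c]]]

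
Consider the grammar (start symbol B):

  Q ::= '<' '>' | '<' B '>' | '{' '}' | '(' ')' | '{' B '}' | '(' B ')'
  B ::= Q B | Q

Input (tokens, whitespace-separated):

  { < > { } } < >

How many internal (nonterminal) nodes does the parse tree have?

8

[B [Q { [B [Q < >] [B [Q { }]]] }] [B [Q < >]]]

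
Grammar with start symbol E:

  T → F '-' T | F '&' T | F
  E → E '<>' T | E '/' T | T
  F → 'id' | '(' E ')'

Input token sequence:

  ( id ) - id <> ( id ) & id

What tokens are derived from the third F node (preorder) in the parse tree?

[E [E [T [F ( [E [T [F id]]] )] - [T [F id]]]] <> [T [F ( [E [T [F id]]] )] & [T [F id]]]]

id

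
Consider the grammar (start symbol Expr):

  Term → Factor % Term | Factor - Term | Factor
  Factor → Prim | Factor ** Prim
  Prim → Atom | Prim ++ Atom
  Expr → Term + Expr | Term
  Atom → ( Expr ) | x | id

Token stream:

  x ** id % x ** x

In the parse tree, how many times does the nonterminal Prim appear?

4

[Expr [Term [Factor [Factor [Prim [Atom x]]] ** [Prim [Atom id]]] % [Term [Factor [Factor [Prim [Atom x]]] ** [Prim [Atom x]]]]]]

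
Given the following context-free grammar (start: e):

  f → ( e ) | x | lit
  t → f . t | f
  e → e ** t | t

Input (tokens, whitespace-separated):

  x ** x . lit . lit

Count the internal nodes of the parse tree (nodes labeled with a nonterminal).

10

[e [e [t [f x]]] ** [t [f x] . [t [f lit] . [t [f lit]]]]]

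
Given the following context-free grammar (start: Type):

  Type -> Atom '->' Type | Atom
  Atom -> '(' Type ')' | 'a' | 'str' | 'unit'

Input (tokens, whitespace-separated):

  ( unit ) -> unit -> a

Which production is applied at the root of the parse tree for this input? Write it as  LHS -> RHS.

Type -> Atom '->' Type

[Type [Atom ( [Type [Atom unit]] )] -> [Type [Atom unit] -> [Type [Atom a]]]]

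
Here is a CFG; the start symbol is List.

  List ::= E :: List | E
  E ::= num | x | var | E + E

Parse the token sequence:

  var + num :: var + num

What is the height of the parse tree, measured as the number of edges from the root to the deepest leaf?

4

[List [E [E var] + [E num]] :: [List [E [E var] + [E num]]]]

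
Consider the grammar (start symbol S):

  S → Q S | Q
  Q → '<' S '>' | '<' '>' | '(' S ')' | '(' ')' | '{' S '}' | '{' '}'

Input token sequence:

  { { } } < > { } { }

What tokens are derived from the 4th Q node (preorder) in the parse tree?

{ }

[S [Q { [S [Q { }]] }] [S [Q < >] [S [Q { }] [S [Q { }]]]]]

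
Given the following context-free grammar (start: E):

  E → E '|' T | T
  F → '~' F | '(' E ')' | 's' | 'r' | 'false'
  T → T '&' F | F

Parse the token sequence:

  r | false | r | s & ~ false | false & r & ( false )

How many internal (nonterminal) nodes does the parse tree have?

[E [E [E [E [E [T [F r]]] | [T [F false]]] | [T [F r]]] | [T [T [F s]] & [F ~ [F false]]]] | [T [T [T [F false]] & [F r]] & [F ( [E [T [F false]]] )]]]

25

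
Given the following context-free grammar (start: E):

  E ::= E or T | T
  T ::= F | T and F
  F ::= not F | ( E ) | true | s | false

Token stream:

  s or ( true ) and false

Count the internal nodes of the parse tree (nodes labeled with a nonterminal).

11

[E [E [T [F s]]] or [T [T [F ( [E [T [F true]]] )]] and [F false]]]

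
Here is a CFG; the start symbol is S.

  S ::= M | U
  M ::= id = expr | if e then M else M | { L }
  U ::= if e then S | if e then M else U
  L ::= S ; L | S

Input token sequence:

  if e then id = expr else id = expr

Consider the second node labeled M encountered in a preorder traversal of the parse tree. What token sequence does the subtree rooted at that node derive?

id = expr

[S [M if e then [M id = expr] else [M id = expr]]]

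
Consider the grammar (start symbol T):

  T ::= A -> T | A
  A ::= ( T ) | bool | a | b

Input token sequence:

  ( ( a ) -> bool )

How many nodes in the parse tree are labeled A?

[T [A ( [T [A ( [T [A a]] )] -> [T [A bool]]] )]]

4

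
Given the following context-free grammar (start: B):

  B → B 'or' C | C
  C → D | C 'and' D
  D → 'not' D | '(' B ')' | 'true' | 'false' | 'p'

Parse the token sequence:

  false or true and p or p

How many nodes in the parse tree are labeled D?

4

[B [B [B [C [D false]]] or [C [C [D true]] and [D p]]] or [C [D p]]]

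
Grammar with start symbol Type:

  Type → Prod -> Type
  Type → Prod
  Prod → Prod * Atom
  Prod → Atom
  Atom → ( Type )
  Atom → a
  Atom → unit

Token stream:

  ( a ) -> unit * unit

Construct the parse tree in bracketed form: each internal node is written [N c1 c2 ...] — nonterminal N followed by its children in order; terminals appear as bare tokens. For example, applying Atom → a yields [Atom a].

Type
Prod -> Type
Atom -> Type
( Type ) -> Type
( Prod ) -> Type
( Atom ) -> Type
( a ) -> Type
( a ) -> Prod
( a ) -> Prod * Atom
( a ) -> Atom * Atom
( a ) -> unit * Atom
( a ) -> unit * unit

[Type [Prod [Atom ( [Type [Prod [Atom a]]] )]] -> [Type [Prod [Prod [Atom unit]] * [Atom unit]]]]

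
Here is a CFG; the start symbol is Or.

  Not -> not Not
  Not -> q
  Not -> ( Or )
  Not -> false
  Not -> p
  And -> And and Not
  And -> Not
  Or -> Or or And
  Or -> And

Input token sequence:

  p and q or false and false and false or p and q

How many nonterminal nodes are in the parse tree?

[Or [Or [Or [And [And [Not p]] and [Not q]]] or [And [And [And [Not false]] and [Not false]] and [Not false]]] or [And [And [Not p]] and [Not q]]]

17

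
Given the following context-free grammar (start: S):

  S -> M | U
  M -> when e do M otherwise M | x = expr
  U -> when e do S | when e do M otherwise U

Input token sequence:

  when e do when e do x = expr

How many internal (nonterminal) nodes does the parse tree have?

[S [U when e do [S [U when e do [S [M x = expr]]]]]]

6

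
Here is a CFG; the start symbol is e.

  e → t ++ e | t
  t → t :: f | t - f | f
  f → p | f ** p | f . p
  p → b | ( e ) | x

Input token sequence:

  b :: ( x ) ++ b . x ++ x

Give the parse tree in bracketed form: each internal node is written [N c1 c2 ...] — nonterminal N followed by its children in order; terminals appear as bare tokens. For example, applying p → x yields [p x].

e
t ++ e
t :: f ++ e
f :: f ++ e
p :: f ++ e
b :: f ++ e
b :: p ++ e
b :: ( e ) ++ e
b :: ( t ) ++ e
b :: ( f ) ++ e
b :: ( p ) ++ e
b :: ( x ) ++ e
b :: ( x ) ++ t ++ e
b :: ( x ) ++ f ++ e
b :: ( x ) ++ f . p ++ e
b :: ( x ) ++ p . p ++ e
b :: ( x ) ++ b . p ++ e
b :: ( x ) ++ b . x ++ e
b :: ( x ) ++ b . x ++ t
b :: ( x ) ++ b . x ++ f
b :: ( x ) ++ b . x ++ p
b :: ( x ) ++ b . x ++ x

[e [t [t [f [p b]]] :: [f [p ( [e [t [f [p x]]]] )]]] ++ [e [t [f [f [p b]] . [p x]]] ++ [e [t [f [p x]]]]]]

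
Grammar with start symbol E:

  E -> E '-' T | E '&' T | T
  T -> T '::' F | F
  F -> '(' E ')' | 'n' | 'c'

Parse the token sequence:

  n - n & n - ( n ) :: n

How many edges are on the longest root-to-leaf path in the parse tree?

7

[E [E [E [E [T [F n]]] - [T [F n]]] & [T [F n]]] - [T [T [F ( [E [T [F n]]] )]] :: [F n]]]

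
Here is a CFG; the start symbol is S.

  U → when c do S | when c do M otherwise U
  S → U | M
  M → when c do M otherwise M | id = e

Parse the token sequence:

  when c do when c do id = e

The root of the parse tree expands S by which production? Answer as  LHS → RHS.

S → U

[S [U when c do [S [U when c do [S [M id = e]]]]]]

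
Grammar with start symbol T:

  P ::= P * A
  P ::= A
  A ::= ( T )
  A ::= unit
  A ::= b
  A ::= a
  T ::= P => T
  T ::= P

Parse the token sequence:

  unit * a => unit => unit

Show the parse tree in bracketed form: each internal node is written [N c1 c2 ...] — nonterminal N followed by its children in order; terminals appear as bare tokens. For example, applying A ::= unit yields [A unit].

[T [P [P [A unit]] * [A a]] => [T [P [A unit]] => [T [P [A unit]]]]]

T
P => T
P * A => T
A * A => T
unit * A => T
unit * a => T
unit * a => P => T
unit * a => A => T
unit * a => unit => T
unit * a => unit => P
unit * a => unit => A
unit * a => unit => unit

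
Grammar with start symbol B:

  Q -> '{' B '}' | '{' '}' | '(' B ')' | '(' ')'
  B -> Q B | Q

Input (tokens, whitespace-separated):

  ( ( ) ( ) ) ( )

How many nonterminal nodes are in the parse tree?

[B [Q ( [B [Q ( )] [B [Q ( )]]] )] [B [Q ( )]]]

8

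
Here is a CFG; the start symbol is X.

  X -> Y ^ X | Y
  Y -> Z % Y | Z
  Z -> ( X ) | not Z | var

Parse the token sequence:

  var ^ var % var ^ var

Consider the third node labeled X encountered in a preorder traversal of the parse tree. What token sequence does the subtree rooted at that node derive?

var

[X [Y [Z var]] ^ [X [Y [Z var] % [Y [Z var]]] ^ [X [Y [Z var]]]]]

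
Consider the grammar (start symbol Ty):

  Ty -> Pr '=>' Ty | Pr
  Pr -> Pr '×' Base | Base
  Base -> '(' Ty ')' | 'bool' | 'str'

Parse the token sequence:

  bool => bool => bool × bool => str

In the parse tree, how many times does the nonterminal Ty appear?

[Ty [Pr [Base bool]] => [Ty [Pr [Base bool]] => [Ty [Pr [Pr [Base bool]] × [Base bool]] => [Ty [Pr [Base str]]]]]]

4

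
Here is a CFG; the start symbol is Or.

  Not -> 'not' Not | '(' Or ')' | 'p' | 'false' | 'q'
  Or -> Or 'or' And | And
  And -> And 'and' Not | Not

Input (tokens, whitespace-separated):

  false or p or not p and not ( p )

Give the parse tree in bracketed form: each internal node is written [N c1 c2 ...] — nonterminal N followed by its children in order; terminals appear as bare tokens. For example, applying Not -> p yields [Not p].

Or
Or or And
Or or And or And
And or And or And
Not or And or And
false or And or And
false or Not or And
false or p or And
false or p or And and Not
false or p or Not and Not
false or p or not Not and Not
false or p or not p and Not
false or p or not p and not Not
false or p or not p and not ( Or )
false or p or not p and not ( And )
false or p or not p and not ( Not )
false or p or not p and not ( p )

[Or [Or [Or [And [Not false]]] or [And [Not p]]] or [And [And [Not not [Not p]]] and [Not not [Not ( [Or [And [Not p]]] )]]]]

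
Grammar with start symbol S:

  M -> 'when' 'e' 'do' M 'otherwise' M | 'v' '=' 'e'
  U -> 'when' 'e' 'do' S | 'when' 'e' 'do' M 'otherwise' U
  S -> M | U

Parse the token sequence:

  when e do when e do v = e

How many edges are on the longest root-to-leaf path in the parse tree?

6

[S [U when e do [S [U when e do [S [M v = e]]]]]]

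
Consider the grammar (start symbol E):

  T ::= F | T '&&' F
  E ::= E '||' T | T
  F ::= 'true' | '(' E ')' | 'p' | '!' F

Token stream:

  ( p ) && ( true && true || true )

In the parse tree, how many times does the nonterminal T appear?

6

[E [T [T [F ( [E [T [F p]]] )]] && [F ( [E [E [T [T [F true]] && [F true]]] || [T [F true]]] )]]]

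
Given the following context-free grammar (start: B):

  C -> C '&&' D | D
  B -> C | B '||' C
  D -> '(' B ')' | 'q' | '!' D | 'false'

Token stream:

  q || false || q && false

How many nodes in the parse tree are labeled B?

3

[B [B [B [C [D q]]] || [C [D false]]] || [C [C [D q]] && [D false]]]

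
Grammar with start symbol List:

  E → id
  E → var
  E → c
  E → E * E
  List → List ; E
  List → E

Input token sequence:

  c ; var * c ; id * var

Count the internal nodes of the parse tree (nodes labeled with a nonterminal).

10

[List [List [List [E c]] ; [E [E var] * [E c]]] ; [E [E id] * [E var]]]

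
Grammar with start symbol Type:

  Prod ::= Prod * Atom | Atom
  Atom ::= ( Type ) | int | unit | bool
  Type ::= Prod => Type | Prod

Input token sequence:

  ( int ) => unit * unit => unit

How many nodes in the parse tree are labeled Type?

[Type [Prod [Atom ( [Type [Prod [Atom int]]] )]] => [Type [Prod [Prod [Atom unit]] * [Atom unit]] => [Type [Prod [Atom unit]]]]]

4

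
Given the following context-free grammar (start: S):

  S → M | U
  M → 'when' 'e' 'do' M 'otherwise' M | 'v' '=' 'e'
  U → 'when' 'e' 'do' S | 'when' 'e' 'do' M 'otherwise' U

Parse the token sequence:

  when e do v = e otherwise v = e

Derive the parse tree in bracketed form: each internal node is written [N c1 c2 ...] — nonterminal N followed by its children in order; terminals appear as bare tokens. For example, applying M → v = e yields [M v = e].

[S [M when e do [M v = e] otherwise [M v = e]]]

S
M
when e do M otherwise M
when e do v = e otherwise M
when e do v = e otherwise v = e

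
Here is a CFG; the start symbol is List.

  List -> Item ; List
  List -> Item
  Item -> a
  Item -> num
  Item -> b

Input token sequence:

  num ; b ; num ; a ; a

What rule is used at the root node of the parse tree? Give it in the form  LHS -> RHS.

List -> Item ; List

[List [Item num] ; [List [Item b] ; [List [Item num] ; [List [Item a] ; [List [Item a]]]]]]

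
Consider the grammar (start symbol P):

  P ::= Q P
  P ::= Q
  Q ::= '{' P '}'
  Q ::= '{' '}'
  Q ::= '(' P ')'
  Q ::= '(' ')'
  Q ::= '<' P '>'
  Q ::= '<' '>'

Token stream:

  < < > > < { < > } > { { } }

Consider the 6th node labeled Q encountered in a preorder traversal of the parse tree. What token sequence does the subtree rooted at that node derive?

[P [Q < [P [Q < >]] >] [P [Q < [P [Q { [P [Q < >]] }]] >] [P [Q { [P [Q { }]] }]]]]

{ { } }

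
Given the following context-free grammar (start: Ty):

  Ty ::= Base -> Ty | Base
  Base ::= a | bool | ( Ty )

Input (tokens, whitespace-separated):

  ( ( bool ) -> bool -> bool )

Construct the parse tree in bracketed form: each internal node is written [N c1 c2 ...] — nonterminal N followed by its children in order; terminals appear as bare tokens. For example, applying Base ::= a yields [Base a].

[Ty [Base ( [Ty [Base ( [Ty [Base bool]] )] -> [Ty [Base bool] -> [Ty [Base bool]]]] )]]

Ty
Base
( Ty )
( Base -> Ty )
( ( Ty ) -> Ty )
( ( Base ) -> Ty )
( ( bool ) -> Ty )
( ( bool ) -> Base -> Ty )
( ( bool ) -> bool -> Ty )
( ( bool ) -> bool -> Base )
( ( bool ) -> bool -> bool )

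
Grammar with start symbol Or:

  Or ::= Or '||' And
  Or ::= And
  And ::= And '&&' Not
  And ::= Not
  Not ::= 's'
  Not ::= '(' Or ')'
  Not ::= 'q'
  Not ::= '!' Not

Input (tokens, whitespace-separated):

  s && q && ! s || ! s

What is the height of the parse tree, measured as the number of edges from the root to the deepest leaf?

[Or [Or [And [And [And [Not s]] && [Not q]] && [Not ! [Not s]]]] || [And [Not ! [Not s]]]]

6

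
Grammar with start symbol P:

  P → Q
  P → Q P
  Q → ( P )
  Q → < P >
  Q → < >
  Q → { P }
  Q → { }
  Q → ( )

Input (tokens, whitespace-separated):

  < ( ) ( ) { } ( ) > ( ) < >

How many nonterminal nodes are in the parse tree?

14

[P [Q < [P [Q ( )] [P [Q ( )] [P [Q { }] [P [Q ( )]]]]] >] [P [Q ( )] [P [Q < >]]]]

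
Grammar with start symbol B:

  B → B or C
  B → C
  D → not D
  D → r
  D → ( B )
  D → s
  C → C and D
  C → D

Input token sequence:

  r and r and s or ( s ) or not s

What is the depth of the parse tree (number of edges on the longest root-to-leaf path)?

7

[B [B [B [C [C [C [D r]] and [D r]] and [D s]]] or [C [D ( [B [C [D s]]] )]]] or [C [D not [D s]]]]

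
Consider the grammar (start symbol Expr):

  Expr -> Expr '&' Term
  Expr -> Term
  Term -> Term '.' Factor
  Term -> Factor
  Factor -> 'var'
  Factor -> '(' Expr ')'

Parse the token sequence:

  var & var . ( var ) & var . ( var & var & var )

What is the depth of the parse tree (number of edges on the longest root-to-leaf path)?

8

[Expr [Expr [Expr [Term [Factor var]]] & [Term [Term [Factor var]] . [Factor ( [Expr [Term [Factor var]]] )]]] & [Term [Term [Factor var]] . [Factor ( [Expr [Expr [Expr [Term [Factor var]]] & [Term [Factor var]]] & [Term [Factor var]]] )]]]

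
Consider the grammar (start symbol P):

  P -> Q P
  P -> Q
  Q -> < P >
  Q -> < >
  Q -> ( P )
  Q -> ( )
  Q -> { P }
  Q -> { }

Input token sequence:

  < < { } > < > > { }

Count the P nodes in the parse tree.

[P [Q < [P [Q < [P [Q { }]] >] [P [Q < >]]] >] [P [Q { }]]]

5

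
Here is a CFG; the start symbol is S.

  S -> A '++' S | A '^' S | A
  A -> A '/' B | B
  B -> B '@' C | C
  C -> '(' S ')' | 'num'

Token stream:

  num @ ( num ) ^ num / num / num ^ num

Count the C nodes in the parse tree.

[S [A [B [B [C num]] @ [C ( [S [A [B [C num]]]] )]]] ^ [S [A [A [A [B [C num]]] / [B [C num]]] / [B [C num]]] ^ [S [A [B [C num]]]]]]

7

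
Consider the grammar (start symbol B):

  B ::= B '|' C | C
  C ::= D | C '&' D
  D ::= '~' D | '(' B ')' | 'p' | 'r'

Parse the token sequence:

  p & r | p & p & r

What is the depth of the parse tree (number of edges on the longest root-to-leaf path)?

[B [B [C [C [D p]] & [D r]]] | [C [C [C [D p]] & [D p]] & [D r]]]

5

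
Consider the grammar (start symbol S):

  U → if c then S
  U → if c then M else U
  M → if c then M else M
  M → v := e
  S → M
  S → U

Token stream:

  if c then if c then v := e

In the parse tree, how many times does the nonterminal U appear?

2

[S [U if c then [S [U if c then [S [M v := e]]]]]]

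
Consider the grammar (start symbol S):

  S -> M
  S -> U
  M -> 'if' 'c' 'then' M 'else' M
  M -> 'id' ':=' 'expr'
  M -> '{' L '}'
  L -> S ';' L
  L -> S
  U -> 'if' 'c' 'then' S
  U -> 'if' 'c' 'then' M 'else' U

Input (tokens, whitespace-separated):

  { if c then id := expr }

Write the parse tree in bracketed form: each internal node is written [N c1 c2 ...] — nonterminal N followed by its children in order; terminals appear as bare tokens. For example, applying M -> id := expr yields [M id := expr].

S
M
{ L }
{ S }
{ U }
{ if c then S }
{ if c then M }
{ if c then id := expr }

[S [M { [L [S [U if c then [S [M id := expr]]]]] }]]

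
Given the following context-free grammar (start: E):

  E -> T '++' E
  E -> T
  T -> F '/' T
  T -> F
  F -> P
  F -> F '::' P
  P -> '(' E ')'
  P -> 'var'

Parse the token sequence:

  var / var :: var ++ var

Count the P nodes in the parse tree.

4

[E [T [F [P var]] / [T [F [F [P var]] :: [P var]]]] ++ [E [T [F [P var]]]]]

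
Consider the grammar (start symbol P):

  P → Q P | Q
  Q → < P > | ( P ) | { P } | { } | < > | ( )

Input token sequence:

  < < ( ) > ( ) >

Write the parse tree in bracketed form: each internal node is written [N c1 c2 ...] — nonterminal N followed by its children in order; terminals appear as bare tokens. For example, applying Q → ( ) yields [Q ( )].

[P [Q < [P [Q < [P [Q ( )]] >] [P [Q ( )]]] >]]

P
Q
< P >
< Q P >
< < P > P >
< < Q > P >
< < ( ) > P >
< < ( ) > Q >
< < ( ) > ( ) >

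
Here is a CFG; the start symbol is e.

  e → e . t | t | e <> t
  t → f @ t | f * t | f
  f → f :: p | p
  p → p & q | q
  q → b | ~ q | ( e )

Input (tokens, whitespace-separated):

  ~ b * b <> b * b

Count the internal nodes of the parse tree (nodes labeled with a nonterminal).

[e [e [t [f [p [q ~ [q b]]]] * [t [f [p [q b]]]]]] <> [t [f [p [q b]]] * [t [f [p [q b]]]]]]

19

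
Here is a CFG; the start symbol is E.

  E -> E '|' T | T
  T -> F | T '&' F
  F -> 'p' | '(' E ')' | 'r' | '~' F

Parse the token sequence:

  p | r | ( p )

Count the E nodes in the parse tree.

4

[E [E [E [T [F p]]] | [T [F r]]] | [T [F ( [E [T [F p]]] )]]]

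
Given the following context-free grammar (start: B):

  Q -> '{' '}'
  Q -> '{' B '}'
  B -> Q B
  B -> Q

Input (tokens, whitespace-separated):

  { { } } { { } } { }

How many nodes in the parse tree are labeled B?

[B [Q { [B [Q { }]] }] [B [Q { [B [Q { }]] }] [B [Q { }]]]]

5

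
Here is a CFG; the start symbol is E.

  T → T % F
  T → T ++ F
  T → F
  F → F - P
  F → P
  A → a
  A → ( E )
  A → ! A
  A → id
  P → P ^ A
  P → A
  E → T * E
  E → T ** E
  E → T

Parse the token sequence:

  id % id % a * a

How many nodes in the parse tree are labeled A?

4

[E [T [T [T [F [P [A id]]]] % [F [P [A id]]]] % [F [P [A a]]]] * [E [T [F [P [A a]]]]]]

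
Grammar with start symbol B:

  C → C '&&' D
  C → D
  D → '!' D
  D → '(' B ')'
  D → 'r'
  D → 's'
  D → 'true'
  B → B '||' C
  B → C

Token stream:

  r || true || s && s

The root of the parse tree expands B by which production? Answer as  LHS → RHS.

B → B '||' C

[B [B [B [C [D r]]] || [C [D true]]] || [C [C [D s]] && [D s]]]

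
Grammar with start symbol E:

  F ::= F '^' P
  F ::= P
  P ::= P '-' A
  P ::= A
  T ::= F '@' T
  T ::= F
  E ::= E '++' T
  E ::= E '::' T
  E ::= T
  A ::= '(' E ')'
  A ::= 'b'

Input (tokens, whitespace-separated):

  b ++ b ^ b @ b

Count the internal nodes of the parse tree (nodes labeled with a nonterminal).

17

[E [E [T [F [P [A b]]]]] ++ [T [F [F [P [A b]]] ^ [P [A b]]] @ [T [F [P [A b]]]]]]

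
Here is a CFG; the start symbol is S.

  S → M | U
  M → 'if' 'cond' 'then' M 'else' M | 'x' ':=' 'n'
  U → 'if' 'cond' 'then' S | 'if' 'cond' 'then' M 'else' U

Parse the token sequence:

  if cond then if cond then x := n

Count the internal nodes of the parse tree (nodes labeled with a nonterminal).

[S [U if cond then [S [U if cond then [S [M x := n]]]]]]

6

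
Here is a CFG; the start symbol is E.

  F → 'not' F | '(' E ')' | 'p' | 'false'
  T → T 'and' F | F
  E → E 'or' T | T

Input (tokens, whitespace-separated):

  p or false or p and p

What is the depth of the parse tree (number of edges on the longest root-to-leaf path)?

[E [E [E [T [F p]]] or [T [F false]]] or [T [T [F p]] and [F p]]]

5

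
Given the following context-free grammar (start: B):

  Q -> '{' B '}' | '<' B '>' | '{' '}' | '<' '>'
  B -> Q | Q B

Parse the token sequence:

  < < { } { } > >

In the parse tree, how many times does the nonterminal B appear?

4

[B [Q < [B [Q < [B [Q { }] [B [Q { }]]] >]] >]]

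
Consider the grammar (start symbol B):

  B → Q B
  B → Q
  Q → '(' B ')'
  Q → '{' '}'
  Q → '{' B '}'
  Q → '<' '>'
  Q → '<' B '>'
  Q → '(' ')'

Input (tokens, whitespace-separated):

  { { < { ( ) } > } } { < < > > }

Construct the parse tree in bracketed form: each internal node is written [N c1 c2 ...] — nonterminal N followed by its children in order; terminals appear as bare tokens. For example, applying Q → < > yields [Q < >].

B
Q B
{ B } B
{ Q } B
{ { B } } B
{ { Q } } B
{ { < B > } } B
{ { < Q > } } B
{ { < { B } > } } B
{ { < { Q } > } } B
{ { < { ( ) } > } } B
{ { < { ( ) } > } } Q
{ { < { ( ) } > } } { B }
{ { < { ( ) } > } } { Q }
{ { < { ( ) } > } } { < B > }
{ { < { ( ) } > } } { < Q > }
{ { < { ( ) } > } } { < < > > }

[B [Q { [B [Q { [B [Q < [B [Q { [B [Q ( )]] }]] >]] }]] }] [B [Q { [B [Q < [B [Q < >]] >]] }]]]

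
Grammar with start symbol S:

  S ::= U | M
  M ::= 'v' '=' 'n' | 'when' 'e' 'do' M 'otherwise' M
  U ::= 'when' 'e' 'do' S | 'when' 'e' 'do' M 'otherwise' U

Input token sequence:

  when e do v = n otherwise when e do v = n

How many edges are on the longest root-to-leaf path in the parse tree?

[S [U when e do [M v = n] otherwise [U when e do [S [M v = n]]]]]

5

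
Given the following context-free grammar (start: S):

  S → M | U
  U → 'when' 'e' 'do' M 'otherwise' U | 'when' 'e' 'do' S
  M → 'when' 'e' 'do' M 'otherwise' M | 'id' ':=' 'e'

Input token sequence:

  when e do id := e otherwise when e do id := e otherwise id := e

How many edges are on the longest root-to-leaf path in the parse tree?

4

[S [M when e do [M id := e] otherwise [M when e do [M id := e] otherwise [M id := e]]]]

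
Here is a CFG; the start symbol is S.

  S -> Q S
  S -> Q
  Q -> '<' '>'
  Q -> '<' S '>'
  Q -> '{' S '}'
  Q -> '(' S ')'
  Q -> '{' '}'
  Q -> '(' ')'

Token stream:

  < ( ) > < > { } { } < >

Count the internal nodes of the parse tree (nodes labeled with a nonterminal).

[S [Q < [S [Q ( )]] >] [S [Q < >] [S [Q { }] [S [Q { }] [S [Q < >]]]]]]

12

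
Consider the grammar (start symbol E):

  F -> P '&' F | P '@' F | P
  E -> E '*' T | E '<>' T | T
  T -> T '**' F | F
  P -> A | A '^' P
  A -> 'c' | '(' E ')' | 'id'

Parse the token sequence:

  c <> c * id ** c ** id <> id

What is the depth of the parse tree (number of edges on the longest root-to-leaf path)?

8

[E [E [E [E [T [F [P [A c]]]]] <> [T [F [P [A c]]]]] * [T [T [T [F [P [A id]]]] ** [F [P [A c]]]] ** [F [P [A id]]]]] <> [T [F [P [A id]]]]]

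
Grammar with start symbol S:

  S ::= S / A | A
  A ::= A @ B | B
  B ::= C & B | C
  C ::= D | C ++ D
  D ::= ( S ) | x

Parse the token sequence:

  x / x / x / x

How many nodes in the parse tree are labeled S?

4

[S [S [S [S [A [B [C [D x]]]]] / [A [B [C [D x]]]]] / [A [B [C [D x]]]]] / [A [B [C [D x]]]]]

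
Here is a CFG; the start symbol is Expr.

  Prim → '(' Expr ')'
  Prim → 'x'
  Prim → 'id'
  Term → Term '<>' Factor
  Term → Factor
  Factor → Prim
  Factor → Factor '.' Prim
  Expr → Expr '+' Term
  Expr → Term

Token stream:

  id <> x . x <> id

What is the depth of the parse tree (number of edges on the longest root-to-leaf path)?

6

[Expr [Term [Term [Term [Factor [Prim id]]] <> [Factor [Factor [Prim x]] . [Prim x]]] <> [Factor [Prim id]]]]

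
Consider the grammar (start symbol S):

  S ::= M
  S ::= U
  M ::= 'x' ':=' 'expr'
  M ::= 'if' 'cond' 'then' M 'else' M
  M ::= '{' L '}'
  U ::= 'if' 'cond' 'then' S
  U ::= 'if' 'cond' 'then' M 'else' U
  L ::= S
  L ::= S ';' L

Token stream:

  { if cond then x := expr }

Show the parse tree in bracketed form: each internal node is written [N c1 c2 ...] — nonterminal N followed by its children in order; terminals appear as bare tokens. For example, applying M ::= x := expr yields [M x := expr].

[S [M { [L [S [U if cond then [S [M x := expr]]]]] }]]

S
M
{ L }
{ S }
{ U }
{ if cond then S }
{ if cond then M }
{ if cond then x := expr }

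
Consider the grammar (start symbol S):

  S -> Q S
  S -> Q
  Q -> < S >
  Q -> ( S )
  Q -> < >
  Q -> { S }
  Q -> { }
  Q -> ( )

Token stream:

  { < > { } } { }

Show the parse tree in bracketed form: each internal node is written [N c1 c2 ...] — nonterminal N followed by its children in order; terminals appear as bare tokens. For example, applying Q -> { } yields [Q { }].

[S [Q { [S [Q < >] [S [Q { }]]] }] [S [Q { }]]]

S
Q S
{ S } S
{ Q S } S
{ < > S } S
{ < > Q } S
{ < > { } } S
{ < > { } } Q
{ < > { } } { }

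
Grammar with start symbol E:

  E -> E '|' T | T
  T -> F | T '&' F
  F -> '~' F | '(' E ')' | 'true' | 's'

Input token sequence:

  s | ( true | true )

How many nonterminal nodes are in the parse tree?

12

[E [E [T [F s]]] | [T [F ( [E [E [T [F true]]] | [T [F true]]] )]]]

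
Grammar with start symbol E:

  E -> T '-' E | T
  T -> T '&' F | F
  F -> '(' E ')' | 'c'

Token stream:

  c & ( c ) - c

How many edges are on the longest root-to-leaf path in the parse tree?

[E [T [T [F c]] & [F ( [E [T [F c]]] )]] - [E [T [F c]]]]

6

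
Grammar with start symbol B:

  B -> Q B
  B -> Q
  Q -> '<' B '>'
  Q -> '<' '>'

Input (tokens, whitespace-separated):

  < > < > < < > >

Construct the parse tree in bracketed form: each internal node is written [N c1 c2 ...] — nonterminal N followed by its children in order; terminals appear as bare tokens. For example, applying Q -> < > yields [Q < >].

B
Q B
< > B
< > Q B
< > < > B
< > < > Q
< > < > < B >
< > < > < Q >
< > < > < < > >

[B [Q < >] [B [Q < >] [B [Q < [B [Q < >]] >]]]]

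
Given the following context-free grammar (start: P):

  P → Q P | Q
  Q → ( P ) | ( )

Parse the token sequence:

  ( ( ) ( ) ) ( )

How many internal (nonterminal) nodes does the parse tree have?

[P [Q ( [P [Q ( )] [P [Q ( )]]] )] [P [Q ( )]]]

8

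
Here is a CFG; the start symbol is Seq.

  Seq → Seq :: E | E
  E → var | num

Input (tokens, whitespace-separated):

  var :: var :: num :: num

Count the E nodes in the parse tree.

[Seq [Seq [Seq [Seq [E var]] :: [E var]] :: [E num]] :: [E num]]

4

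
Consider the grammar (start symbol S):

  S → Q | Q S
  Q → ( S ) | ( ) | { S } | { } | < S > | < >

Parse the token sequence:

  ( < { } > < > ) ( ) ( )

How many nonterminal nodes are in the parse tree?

[S [Q ( [S [Q < [S [Q { }]] >] [S [Q < >]]] )] [S [Q ( )] [S [Q ( )]]]]

12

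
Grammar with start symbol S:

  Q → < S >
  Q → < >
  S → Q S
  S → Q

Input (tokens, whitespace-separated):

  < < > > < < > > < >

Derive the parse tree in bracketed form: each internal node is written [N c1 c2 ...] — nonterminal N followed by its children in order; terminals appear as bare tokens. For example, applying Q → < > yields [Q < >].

[S [Q < [S [Q < >]] >] [S [Q < [S [Q < >]] >] [S [Q < >]]]]

S
Q S
< S > S
< Q > S
< < > > S
< < > > Q S
< < > > < S > S
< < > > < Q > S
< < > > < < > > S
< < > > < < > > Q
< < > > < < > > < >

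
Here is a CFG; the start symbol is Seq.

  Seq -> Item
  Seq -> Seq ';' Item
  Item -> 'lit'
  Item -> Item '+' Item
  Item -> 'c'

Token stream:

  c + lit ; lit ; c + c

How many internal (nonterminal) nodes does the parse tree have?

[Seq [Seq [Seq [Item [Item c] + [Item lit]]] ; [Item lit]] ; [Item [Item c] + [Item c]]]

10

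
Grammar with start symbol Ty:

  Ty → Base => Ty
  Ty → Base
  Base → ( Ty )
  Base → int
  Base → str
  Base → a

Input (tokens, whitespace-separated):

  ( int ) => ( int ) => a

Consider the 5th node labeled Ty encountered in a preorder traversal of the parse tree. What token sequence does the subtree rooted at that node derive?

a

[Ty [Base ( [Ty [Base int]] )] => [Ty [Base ( [Ty [Base int]] )] => [Ty [Base a]]]]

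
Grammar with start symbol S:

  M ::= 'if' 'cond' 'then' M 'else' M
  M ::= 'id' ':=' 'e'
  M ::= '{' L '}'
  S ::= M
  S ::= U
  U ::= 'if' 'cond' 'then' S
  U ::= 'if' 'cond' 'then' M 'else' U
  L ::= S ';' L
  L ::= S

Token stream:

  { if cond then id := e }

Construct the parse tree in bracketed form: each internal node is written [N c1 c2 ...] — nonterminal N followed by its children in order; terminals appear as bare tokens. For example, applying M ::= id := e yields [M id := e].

[S [M { [L [S [U if cond then [S [M id := e]]]]] }]]

S
M
{ L }
{ S }
{ U }
{ if cond then S }
{ if cond then M }
{ if cond then id := e }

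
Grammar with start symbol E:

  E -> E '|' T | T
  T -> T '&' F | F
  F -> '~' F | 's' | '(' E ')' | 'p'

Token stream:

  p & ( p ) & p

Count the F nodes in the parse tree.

4

[E [T [T [T [F p]] & [F ( [E [T [F p]]] )]] & [F p]]]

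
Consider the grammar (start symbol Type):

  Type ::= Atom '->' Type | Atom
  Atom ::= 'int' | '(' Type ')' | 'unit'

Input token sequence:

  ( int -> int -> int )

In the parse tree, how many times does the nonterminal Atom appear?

4

[Type [Atom ( [Type [Atom int] -> [Type [Atom int] -> [Type [Atom int]]]] )]]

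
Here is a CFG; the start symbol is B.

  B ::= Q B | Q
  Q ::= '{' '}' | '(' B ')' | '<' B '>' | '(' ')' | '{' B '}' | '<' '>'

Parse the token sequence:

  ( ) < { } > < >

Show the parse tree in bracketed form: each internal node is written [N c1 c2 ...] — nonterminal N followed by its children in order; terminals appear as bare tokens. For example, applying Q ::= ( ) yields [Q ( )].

[B [Q ( )] [B [Q < [B [Q { }]] >] [B [Q < >]]]]

B
Q B
( ) B
( ) Q B
( ) < B > B
( ) < Q > B
( ) < { } > B
( ) < { } > Q
( ) < { } > < >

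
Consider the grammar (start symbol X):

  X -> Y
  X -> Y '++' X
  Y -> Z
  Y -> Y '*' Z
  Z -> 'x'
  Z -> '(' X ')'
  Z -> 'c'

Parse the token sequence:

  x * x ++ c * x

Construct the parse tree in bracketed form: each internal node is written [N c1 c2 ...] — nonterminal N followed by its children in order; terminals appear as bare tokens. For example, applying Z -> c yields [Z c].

X
Y ++ X
Y * Z ++ X
Z * Z ++ X
x * Z ++ X
x * x ++ X
x * x ++ Y
x * x ++ Y * Z
x * x ++ Z * Z
x * x ++ c * Z
x * x ++ c * x

[X [Y [Y [Z x]] * [Z x]] ++ [X [Y [Y [Z c]] * [Z x]]]]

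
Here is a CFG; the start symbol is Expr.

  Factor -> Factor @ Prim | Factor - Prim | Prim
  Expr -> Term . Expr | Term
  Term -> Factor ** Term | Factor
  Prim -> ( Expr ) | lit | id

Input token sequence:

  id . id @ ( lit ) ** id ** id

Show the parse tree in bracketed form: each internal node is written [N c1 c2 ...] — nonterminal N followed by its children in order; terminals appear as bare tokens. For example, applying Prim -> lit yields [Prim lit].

Expr
Term . Expr
Factor . Expr
Prim . Expr
id . Expr
id . Term
id . Factor ** Term
id . Factor @ Prim ** Term
id . Prim @ Prim ** Term
id . id @ Prim ** Term
id . id @ ( Expr ) ** Term
id . id @ ( Term ) ** Term
id . id @ ( Factor ) ** Term
id . id @ ( Prim ) ** Term
id . id @ ( lit ) ** Term
id . id @ ( lit ) ** Factor ** Term
id . id @ ( lit ) ** Prim ** Term
id . id @ ( lit ) ** id ** Term
id . id @ ( lit ) ** id ** Factor
id . id @ ( lit ) ** id ** Prim
id . id @ ( lit ) ** id ** id

[Expr [Term [Factor [Prim id]]] . [Expr [Term [Factor [Factor [Prim id]] @ [Prim ( [Expr [Term [Factor [Prim lit]]]] )]] ** [Term [Factor [Prim id]] ** [Term [Factor [Prim id]]]]]]]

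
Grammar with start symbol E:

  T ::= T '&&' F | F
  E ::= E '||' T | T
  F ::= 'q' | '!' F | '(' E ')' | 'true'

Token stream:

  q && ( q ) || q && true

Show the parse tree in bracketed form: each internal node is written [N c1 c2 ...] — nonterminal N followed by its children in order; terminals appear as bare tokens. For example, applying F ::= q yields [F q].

[E [E [T [T [F q]] && [F ( [E [T [F q]]] )]]] || [T [T [F q]] && [F true]]]

E
E || T
T || T
T && F || T
F && F || T
q && F || T
q && ( E ) || T
q && ( T ) || T
q && ( F ) || T
q && ( q ) || T
q && ( q ) || T && F
q && ( q ) || F && F
q && ( q ) || q && F
q && ( q ) || q && true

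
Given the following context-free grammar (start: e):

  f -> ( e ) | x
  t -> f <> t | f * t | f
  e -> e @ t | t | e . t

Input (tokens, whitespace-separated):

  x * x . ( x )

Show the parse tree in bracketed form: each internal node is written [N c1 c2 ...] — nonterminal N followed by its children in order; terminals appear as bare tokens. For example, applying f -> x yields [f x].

[e [e [t [f x] * [t [f x]]]] . [t [f ( [e [t [f x]]] )]]]

e
e . t
t . t
f * t . t
x * t . t
x * f . t
x * x . t
x * x . f
x * x . ( e )
x * x . ( t )
x * x . ( f )
x * x . ( x )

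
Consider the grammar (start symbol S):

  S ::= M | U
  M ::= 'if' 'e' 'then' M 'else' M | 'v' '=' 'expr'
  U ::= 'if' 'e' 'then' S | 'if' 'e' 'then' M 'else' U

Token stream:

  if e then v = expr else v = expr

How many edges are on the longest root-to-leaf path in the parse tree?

[S [M if e then [M v = expr] else [M v = expr]]]

3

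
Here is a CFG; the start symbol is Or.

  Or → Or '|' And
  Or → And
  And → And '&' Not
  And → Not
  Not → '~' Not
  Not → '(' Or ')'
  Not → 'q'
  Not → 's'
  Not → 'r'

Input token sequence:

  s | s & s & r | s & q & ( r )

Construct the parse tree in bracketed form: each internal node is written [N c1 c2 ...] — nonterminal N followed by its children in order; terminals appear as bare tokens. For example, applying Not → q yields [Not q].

Or
Or | And
Or | And | And
And | And | And
Not | And | And
s | And | And
s | And & Not | And
s | And & Not & Not | And
s | Not & Not & Not | And
s | s & Not & Not | And
s | s & s & Not | And
s | s & s & r | And
s | s & s & r | And & Not
s | s & s & r | And & Not & Not
s | s & s & r | Not & Not & Not
s | s & s & r | s & Not & Not
s | s & s & r | s & q & Not
s | s & s & r | s & q & ( Or )
s | s & s & r | s & q & ( And )
s | s & s & r | s & q & ( Not )
s | s & s & r | s & q & ( r )

[Or [Or [Or [And [Not s]]] | [And [And [And [Not s]] & [Not s]] & [Not r]]] | [And [And [And [Not s]] & [Not q]] & [Not ( [Or [And [Not r]]] )]]]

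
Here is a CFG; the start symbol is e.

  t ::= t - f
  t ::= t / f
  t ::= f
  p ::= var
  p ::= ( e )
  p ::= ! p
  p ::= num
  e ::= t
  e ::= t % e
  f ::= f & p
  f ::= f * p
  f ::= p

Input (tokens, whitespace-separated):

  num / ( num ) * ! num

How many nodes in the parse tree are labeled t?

3

[e [t [t [f [p num]]] / [f [f [p ( [e [t [f [p num]]]] )]] * [p ! [p num]]]]]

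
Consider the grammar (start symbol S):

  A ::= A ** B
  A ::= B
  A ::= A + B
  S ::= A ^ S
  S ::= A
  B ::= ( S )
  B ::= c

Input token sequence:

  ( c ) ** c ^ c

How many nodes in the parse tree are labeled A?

[S [A [A [B ( [S [A [B c]]] )]] ** [B c]] ^ [S [A [B c]]]]

4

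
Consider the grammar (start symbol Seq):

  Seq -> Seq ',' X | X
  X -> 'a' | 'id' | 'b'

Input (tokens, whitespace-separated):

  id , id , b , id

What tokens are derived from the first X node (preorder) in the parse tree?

[Seq [Seq [Seq [Seq [X id]] , [X id]] , [X b]] , [X id]]

id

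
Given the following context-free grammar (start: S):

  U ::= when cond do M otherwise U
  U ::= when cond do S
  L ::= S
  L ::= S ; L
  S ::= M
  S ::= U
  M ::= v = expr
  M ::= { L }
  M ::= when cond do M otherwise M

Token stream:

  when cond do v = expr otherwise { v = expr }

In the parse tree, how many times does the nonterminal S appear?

2

[S [M when cond do [M v = expr] otherwise [M { [L [S [M v = expr]]] }]]]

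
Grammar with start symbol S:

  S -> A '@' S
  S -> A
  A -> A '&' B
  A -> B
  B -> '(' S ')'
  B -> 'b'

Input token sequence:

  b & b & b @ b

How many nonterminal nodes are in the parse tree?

[S [A [A [A [B b]] & [B b]] & [B b]] @ [S [A [B b]]]]

10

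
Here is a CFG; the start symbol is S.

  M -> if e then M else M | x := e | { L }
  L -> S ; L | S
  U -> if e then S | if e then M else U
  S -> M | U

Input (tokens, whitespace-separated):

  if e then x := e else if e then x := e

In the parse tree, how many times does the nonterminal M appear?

2

[S [U if e then [M x := e] else [U if e then [S [M x := e]]]]]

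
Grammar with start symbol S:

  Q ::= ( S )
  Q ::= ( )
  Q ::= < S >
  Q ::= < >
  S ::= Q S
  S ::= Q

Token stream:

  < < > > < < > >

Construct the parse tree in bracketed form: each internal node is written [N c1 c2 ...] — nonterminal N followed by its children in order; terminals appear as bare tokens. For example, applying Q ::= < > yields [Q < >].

[S [Q < [S [Q < >]] >] [S [Q < [S [Q < >]] >]]]

S
Q S
< S > S
< Q > S
< < > > S
< < > > Q
< < > > < S >
< < > > < Q >
< < > > < < > >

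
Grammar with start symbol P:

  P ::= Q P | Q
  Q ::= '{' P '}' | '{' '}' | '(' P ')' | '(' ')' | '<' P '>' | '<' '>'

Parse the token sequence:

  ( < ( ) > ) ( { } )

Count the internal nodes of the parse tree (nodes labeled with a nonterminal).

10

[P [Q ( [P [Q < [P [Q ( )]] >]] )] [P [Q ( [P [Q { }]] )]]]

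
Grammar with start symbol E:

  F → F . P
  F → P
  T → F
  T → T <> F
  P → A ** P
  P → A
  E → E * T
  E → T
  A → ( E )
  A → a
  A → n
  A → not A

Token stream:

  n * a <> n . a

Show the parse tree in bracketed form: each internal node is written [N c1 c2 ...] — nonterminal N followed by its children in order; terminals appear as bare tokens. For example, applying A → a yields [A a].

E
E * T
T * T
F * T
P * T
A * T
n * T
n * T <> F
n * F <> F
n * P <> F
n * A <> F
n * a <> F
n * a <> F . P
n * a <> P . P
n * a <> A . P
n * a <> n . P
n * a <> n . A
n * a <> n . a

[E [E [T [F [P [A n]]]]] * [T [T [F [P [A a]]]] <> [F [F [P [A n]]] . [P [A a]]]]]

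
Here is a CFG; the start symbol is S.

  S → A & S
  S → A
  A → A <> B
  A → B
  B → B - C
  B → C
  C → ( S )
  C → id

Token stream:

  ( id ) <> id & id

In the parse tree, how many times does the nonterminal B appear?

[S [A [A [B [C ( [S [A [B [C id]]]] )]]] <> [B [C id]]] & [S [A [B [C id]]]]]

4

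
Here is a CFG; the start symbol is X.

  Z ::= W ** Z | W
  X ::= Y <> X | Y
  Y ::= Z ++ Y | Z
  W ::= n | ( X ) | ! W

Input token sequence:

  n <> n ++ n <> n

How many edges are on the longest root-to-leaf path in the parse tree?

6

[X [Y [Z [W n]]] <> [X [Y [Z [W n]] ++ [Y [Z [W n]]]] <> [X [Y [Z [W n]]]]]]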